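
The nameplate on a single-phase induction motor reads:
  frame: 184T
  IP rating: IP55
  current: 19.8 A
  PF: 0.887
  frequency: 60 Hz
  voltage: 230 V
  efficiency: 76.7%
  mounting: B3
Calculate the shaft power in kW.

3.1 kW

P_in = V·I·cosφ = 230 × 19.8 × 0.887 = 4039 W
P_out = η·P_in = 0.767 × 4039 = 3098 W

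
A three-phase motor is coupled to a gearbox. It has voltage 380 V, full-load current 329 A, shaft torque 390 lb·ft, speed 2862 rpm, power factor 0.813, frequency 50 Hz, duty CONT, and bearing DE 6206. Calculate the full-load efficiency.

90.0 %

τ = 390 lb·ft × 1.356 = 528.8 N·m
ω = 2π × 2862/60 = 299.7 rad/s; P_out = τω = 528.8 × 299.7 = 158481 W
P_in = √3·V_L·I_L·cosφ = 1.732 × 380 × 329 × 0.813 = 176043 W
η = P_out / P_in = 158481 / 176043 = 0.900 = 90.0%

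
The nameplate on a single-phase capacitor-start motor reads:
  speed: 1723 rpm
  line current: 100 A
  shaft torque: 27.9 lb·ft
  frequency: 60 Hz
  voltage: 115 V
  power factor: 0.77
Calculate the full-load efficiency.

τ = 27.9 lb·ft × 1.356 = 37.83 N·m
ω = 2π × 1723/60 = 180.4 rad/s; P_out = τω = 37.83 × 180.4 = 6825 W
P_in = V·I·cosφ = 115 × 100 × 0.77 = 8855 W
η = P_out / P_in = 6825 / 8855 = 0.771 = 77.1%

77.1 %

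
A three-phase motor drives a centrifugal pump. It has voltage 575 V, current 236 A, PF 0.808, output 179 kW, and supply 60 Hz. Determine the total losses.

P_in = √3·V·I·cosφ = 1.732×575×236×0.808 = 189906 W
P_out = 179000 W
Losses = P_in − P_out = 189906 − 179000 = 10906 W

10.9 kW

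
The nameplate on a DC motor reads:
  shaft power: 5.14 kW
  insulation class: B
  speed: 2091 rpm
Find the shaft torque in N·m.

23.5 N·m

ω = 2π × 2091/60 = 219 rad/s
τ = P/ω = 5140/219 = 23.5 N·m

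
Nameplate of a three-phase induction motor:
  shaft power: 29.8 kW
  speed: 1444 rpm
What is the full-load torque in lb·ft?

ω = 2π × 1444/60 = 151.2 rad/s
τ = P/ω = 29800/151.2 = 197.1 N·m
In lb·ft: 197.1/1.356 = 145 lb·ft

145 lb·ft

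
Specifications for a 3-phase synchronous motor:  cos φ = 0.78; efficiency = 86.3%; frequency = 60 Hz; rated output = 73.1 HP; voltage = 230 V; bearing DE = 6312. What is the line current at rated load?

P_out = 73.1 × 746 = 54533 W
P_in = P_out / η = 54533 / 0.863 = 63190 W
I_L = P_in / (√3·V_L·cosφ) = 63190 / (1.732 × 230 × 0.78) = 203 A

203 A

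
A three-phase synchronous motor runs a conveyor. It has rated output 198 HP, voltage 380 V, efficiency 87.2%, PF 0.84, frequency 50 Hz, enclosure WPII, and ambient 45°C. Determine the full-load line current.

P_out = 198 × 746 = 147708 W
P_in = P_out / η = 147708 / 0.872 = 169390 W
I_L = P_in / (√3·V_L·cosφ) = 169390 / (1.732 × 380 × 0.84) = 306 A

306 A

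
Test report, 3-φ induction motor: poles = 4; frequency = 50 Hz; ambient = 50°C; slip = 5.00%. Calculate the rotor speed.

n_s = 120f/p = 120×50/4 = 1500 rpm
n = n_s(1 − s) = 1500 × (1 − 0.05) = 1425 rpm

1425 rpm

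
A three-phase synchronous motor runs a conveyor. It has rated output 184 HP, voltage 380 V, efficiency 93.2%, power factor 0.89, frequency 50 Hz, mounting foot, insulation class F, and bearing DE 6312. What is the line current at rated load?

P_out = 184 × 746 = 137264 W
P_in = P_out / η = 137264 / 0.932 = 147279 W
I_L = P_in / (√3·V_L·cosφ) = 147279 / (1.732 × 380 × 0.89) = 251 A

251 A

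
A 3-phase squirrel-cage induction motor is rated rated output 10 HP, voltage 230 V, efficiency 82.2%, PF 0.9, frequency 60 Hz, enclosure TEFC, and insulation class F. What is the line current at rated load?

25.3 A

P_out = 10 × 746 = 7460 W
P_in = P_out / η = 7460 / 0.822 = 9075 W
I_L = P_in / (√3·V_L·cosφ) = 9075 / (1.732 × 230 × 0.9) = 25.3 A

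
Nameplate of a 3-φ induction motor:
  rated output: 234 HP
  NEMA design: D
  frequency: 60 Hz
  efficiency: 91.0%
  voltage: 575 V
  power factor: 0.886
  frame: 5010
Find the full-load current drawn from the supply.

217 A

P_out = 234 × 746 = 174564 W
P_in = P_out / η = 174564 / 0.910 = 191829 W
I_L = P_in / (√3·V_L·cosφ) = 191829 / (1.732 × 575 × 0.886) = 217 A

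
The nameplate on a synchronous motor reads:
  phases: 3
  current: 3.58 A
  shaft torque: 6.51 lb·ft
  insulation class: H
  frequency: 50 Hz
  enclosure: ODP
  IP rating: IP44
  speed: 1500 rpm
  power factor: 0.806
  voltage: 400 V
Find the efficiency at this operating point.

τ = 6.51 lb·ft × 1.356 = 8.828 N·m
ω = 2π × 1500/60 = 157.1 rad/s; P_out = τω = 8.828 × 157.1 = 1387 W
P_in = √3·V_L·I_L·cosφ = 1.732 × 400 × 3.58 × 0.806 = 1999 W
η = P_out / P_in = 1387 / 1999 = 0.694 = 69.4%

69.4 %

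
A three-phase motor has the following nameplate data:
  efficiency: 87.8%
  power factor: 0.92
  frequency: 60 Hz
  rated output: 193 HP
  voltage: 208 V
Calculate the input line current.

495 A

P_out = 193 × 746 = 143978 W
P_in = P_out / η = 143978 / 0.878 = 163984 W
I_L = P_in / (√3·V_L·cosφ) = 163984 / (1.732 × 208 × 0.92) = 495 A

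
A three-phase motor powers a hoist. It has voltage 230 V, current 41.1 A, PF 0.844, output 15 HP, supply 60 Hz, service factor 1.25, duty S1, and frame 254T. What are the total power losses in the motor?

P_in = √3·V·I·cosφ = 1.732×230×41.1×0.844 = 13818 W
P_out = 15×746 = 11190 W
Losses = P_in − P_out = 13818 − 11190 = 2628 W

2.63 kW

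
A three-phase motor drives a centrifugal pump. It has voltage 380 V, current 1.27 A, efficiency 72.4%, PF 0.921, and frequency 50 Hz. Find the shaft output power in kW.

0.557 kW

P_in = √3·V·I·cosφ = 1.732 × 380 × 1.27 × 0.921 = 770 W
P_out = η·P_in = 0.724 × 770 = 557 W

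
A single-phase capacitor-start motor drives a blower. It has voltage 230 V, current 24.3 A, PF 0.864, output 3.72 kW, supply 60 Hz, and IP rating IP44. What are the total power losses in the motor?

1110 W

P_in = V·I·cosφ = 230×24.3×0.864 = 4829 W
P_out = 3720 W
Losses = P_in − P_out = 4829 − 3720 = 1109 W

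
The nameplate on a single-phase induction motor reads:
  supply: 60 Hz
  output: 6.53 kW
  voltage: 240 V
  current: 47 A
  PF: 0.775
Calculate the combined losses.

2.21 kW

P_in = V·I·cosφ = 240×47×0.775 = 8742 W
P_out = 6530 W
Losses = P_in − P_out = 8742 − 6530 = 2212 W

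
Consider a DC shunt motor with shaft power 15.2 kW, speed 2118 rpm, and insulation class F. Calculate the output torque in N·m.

ω = 2π × 2118/60 = 221.8 rad/s
τ = P/ω = 15200/221.8 = 68.5 N·m

68.5 N·m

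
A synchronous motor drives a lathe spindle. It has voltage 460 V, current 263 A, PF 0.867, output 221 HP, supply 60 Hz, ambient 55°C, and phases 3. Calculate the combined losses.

16800 W

P_in = √3·V·I·cosφ = 1.732×460×263×0.867 = 181669 W
P_out = 221×746 = 164866 W
Losses = P_in − P_out = 181669 − 164866 = 16803 W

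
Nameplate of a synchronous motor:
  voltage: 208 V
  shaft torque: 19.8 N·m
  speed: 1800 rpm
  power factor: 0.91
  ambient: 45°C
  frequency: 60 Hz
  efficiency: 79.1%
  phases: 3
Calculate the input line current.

14.4 A

ω = 2π×1800/60 = 188.5 rad/s; P_out = τω = 19.8 × 188.5 = 3732 W
P_in = P_out / η = 3732 / 0.791 = 4718 W
I_L = P_in / (√3·V_L·cosφ) = 4718 / (1.732 × 208 × 0.91) = 14.4 A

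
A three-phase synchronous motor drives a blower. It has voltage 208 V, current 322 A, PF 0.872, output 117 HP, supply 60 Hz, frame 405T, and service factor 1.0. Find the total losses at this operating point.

13.9 kW

P_in = √3·V·I·cosφ = 1.732×208×322×0.872 = 101154 W
P_out = 117×746 = 87282 W
Losses = P_in − P_out = 101154 − 87282 = 13872 W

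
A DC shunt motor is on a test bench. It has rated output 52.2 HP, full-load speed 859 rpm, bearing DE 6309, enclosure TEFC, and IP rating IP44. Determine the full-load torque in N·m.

433 N·m

P_out = 52.2 × 746 = 38941 W
ω = 2π × 859/60 = 89.95 rad/s
τ = P_out/ω = 38941/89.95 = 433 N·m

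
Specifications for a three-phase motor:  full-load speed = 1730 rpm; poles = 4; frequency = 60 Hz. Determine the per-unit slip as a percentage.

3.9 %

n_s = 120f/p = 120×60/4 = 1800 rpm
s = (n_s − n)/n_s = (1800 − 1730)/1800 = 0.0389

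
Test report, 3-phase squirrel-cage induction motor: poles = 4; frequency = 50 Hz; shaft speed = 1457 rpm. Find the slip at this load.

n_s = 120f/p = 120×50/4 = 1500 rpm
s = (n_s − n)/n_s = (1500 − 1457)/1500 = 0.0287

2.9 %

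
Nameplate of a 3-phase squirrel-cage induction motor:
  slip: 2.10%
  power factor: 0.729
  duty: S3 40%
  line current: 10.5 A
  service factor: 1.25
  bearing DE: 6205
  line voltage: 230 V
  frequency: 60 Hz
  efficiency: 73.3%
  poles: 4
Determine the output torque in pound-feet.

8.93 lb·ft

P_in = √3·V·I·cosφ = 1.732 × 230 × 10.5 × 0.729 = 3049 W
P_out = η·P_in = 0.733 × 3049 = 2235 W
n_s = 120×60/4 = 1800 rpm; n = 1800×(1−0.021) = 1762 rpm
ω = 2π×1762/60 = 184.5 rad/s
τ = P_out/ω = 2235/184.5 = 12.11 N·m
In lb·ft: 12.11/1.356 = 8.93 lb·ft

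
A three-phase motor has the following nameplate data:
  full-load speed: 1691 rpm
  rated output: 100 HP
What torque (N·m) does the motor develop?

P_out = 100 × 746 = 74600 W
ω = 2π × 1691/60 = 177.1 rad/s
τ = P_out/ω = 74600/177.1 = 421 N·m

421 N·m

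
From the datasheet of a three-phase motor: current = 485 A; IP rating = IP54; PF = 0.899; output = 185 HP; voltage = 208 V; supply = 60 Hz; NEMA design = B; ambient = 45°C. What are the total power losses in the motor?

P_in = √3·V·I·cosφ = 1.732×208×485×0.899 = 157077 W
P_out = 185×746 = 138010 W
Losses = P_in − P_out = 157077 − 138010 = 19067 W

19.1 kW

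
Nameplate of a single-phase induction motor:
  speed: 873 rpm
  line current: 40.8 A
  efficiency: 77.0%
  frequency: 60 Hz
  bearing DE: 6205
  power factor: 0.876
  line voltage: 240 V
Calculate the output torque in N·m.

P_in = V·I·cosφ = 240 × 40.8 × 0.876 = 8578 W
P_out = η·P_in = 0.77 × 8578 = 6605 W
n = 873 rpm
ω = 2π×873/60 = 91.42 rad/s
τ = P_out/ω = 6605/91.42 = 72.2 N·m

72.2 N·m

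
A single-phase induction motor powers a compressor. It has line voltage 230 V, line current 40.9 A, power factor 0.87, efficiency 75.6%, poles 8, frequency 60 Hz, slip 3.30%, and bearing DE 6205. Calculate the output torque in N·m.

P_in = V·I·cosφ = 230 × 40.9 × 0.87 = 8184 W
P_out = η·P_in = 0.756 × 8184 = 6187 W
n_s = 120×60/8 = 900 rpm; n = 900×(1−0.033) = 870 rpm
ω = 2π×870/60 = 91.11 rad/s
τ = P_out/ω = 6187/91.11 = 67.9 N·m

67.9 N·m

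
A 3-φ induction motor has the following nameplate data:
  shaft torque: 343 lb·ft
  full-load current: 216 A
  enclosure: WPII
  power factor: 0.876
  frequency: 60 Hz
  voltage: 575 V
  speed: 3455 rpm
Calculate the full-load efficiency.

89.3 %

τ = 343 lb·ft × 1.356 = 465.1 N·m
ω = 2π × 3455/60 = 361.8 rad/s; P_out = τω = 465.1 × 361.8 = 168273 W
P_in = √3·V_L·I_L·cosφ = 1.732 × 575 × 216 × 0.876 = 188440 W
η = P_out / P_in = 168273 / 188440 = 0.893 = 89.3%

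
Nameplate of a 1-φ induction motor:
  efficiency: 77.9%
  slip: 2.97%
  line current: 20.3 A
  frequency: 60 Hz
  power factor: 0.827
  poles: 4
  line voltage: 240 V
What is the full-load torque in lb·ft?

P_in = V·I·cosφ = 240 × 20.3 × 0.827 = 4029 W
P_out = η·P_in = 0.779 × 4029 = 3139 W
n_s = 120×60/4 = 1800 rpm; n = 1800×(1−0.0297) = 1747 rpm
ω = 2π×1747/60 = 182.9 rad/s
τ = P_out/ω = 3139/182.9 = 17.16 N·m
In lb·ft: 17.16/1.356 = 12.7 lb·ft

12.7 lb·ft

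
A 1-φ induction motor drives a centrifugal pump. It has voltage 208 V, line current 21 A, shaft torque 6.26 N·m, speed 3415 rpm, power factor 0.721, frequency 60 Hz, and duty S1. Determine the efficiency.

71.1 %

ω = 2π × 3415/60 = 357.6 rad/s; P_out = τω = 6.26 × 357.6 = 2239 W
P_in = V·I·cosφ = 208 × 21 × 0.721 = 3149 W
η = P_out / P_in = 2239 / 3149 = 0.711 = 71.1%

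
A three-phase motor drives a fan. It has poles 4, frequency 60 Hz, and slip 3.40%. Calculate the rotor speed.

1739 rpm

n_s = 120f/p = 120×60/4 = 1800 rpm
n = n_s(1 − s) = 1800 × (1 − 0.034) = 1739 rpm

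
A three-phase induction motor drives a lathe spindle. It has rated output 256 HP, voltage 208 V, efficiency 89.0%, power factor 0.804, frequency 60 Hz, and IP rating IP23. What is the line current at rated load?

741 A

P_out = 256 × 746 = 190976 W
P_in = P_out / η = 190976 / 0.890 = 214580 W
I_L = P_in / (√3·V_L·cosφ) = 214580 / (1.732 × 208 × 0.804) = 741 A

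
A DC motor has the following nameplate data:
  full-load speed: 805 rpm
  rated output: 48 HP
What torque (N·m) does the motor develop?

P_out = 48 × 746 = 35808 W
ω = 2π × 805/60 = 84.3 rad/s
τ = P_out/ω = 35808/84.3 = 425 N·m

425 N·m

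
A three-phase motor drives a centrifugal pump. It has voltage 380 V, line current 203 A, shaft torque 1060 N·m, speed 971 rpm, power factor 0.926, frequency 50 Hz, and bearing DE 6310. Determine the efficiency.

ω = 2π × 971/60 = 101.7 rad/s; P_out = τω = 1060 × 101.7 = 107802 W
P_in = √3·V_L·I_L·cosφ = 1.732 × 380 × 203 × 0.926 = 123720 W
η = P_out / P_in = 107802 / 123720 = 0.871 = 87.1%

87.1 %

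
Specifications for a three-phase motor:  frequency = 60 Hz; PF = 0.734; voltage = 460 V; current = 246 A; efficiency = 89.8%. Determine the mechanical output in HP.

173 HP

P_in = √3·V·I·cosφ = 1.732 × 460 × 246 × 0.734 = 143859 W
P_out = η·P_in = 0.898 × 143859 = 129185 W
= 129185/746 = 173 HP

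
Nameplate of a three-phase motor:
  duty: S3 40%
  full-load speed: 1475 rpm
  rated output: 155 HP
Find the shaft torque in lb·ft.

552 lb·ft

P_out = 155 × 746 = 115630 W
ω = 2π × 1475/60 = 154.5 rad/s
τ = P_out/ω = 115630/154.5 = 748.4 N·m
In lb·ft: 748.4/1.356 = 552 lb·ft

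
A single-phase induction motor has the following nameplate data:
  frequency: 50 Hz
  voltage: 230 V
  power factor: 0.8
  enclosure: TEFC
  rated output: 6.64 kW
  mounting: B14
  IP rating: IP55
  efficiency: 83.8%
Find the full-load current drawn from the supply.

P_out = 6.64 kW = 6640 W
P_in = P_out / η = 6640 / 0.838 = 7924 W
I = P_in / (V·cosφ) = 7924 / (230 × 0.8) = 43.1 A

43.1 A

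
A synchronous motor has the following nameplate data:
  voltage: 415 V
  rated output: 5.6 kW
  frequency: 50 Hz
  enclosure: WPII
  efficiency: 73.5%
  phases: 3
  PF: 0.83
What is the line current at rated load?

P_out = 5.6 kW = 5600 W
P_in = P_out / η = 5600 / 0.735 = 7619 W
I_L = P_in / (√3·V_L·cosφ) = 7619 / (1.732 × 415 × 0.83) = 12.8 A

12.8 A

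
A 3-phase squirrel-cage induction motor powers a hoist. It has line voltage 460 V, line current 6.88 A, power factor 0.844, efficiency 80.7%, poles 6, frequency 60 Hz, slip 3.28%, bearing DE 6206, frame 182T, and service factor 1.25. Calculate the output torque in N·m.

30.7 N·m

P_in = √3·V·I·cosφ = 1.732 × 460 × 6.88 × 0.844 = 4626 W
P_out = η·P_in = 0.807 × 4626 = 3733 W
n_s = 120×60/6 = 1200 rpm; n = 1200×(1−0.0328) = 1161 rpm
ω = 2π×1161/60 = 121.6 rad/s
τ = P_out/ω = 3733/121.6 = 30.7 N·m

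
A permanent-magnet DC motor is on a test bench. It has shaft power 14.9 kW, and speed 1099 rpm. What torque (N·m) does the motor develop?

129 N·m

ω = 2π × 1099/60 = 115.1 rad/s
τ = P/ω = 14900/115.1 = 129 N·m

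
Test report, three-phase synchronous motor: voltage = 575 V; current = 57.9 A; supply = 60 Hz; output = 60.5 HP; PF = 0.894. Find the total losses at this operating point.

P_in = √3·V·I·cosφ = 1.732×575×57.9×0.894 = 51550 W
P_out = 60.5×746 = 45133 W
Losses = P_in − P_out = 51550 − 45133 = 6417 W

6420 W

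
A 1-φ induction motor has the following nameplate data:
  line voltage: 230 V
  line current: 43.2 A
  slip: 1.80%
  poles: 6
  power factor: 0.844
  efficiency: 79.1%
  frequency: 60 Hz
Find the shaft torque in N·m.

P_in = V·I·cosφ = 230 × 43.2 × 0.844 = 8386 W
P_out = η·P_in = 0.791 × 8386 = 6633 W
n_s = 120×60/6 = 1200 rpm; n = 1200×(1−0.018) = 1178 rpm
ω = 2π×1178/60 = 123.4 rad/s
τ = P_out/ω = 6633/123.4 = 53.8 N·m

53.8 N·m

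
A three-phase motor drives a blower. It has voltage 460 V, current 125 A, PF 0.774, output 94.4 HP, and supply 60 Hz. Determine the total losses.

6.66 kW

P_in = √3·V·I·cosφ = 1.732×460×125×0.774 = 77083 W
P_out = 94.4×746 = 70422 W
Losses = P_in − P_out = 77083 − 70422 = 6661 W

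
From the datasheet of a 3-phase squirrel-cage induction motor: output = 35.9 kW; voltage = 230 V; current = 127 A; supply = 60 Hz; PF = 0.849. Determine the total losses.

7.05 kW

P_in = √3·V·I·cosφ = 1.732×230×127×0.849 = 42952 W
P_out = 35900 W
Losses = P_in − P_out = 42952 − 35900 = 7052 W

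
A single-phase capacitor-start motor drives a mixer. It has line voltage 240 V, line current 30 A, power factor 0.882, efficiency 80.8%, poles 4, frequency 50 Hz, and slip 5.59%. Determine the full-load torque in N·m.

P_in = V·I·cosφ = 240 × 30 × 0.882 = 6350 W
P_out = η·P_in = 0.808 × 6350 = 5131 W
n_s = 120×50/4 = 1500 rpm; n = 1500×(1−0.0559) = 1416 rpm
ω = 2π×1416/60 = 148.3 rad/s
τ = P_out/ω = 5131/148.3 = 34.6 N·m

34.6 N·m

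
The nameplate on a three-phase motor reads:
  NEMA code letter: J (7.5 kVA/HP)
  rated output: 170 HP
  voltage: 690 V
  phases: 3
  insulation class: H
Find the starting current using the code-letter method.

S_LR = 7.5 × 170 = 1275 kVA
I_LR = S_LR/(√3·V_L) = 1275000/(1.732×690) = 1070 A

1070 A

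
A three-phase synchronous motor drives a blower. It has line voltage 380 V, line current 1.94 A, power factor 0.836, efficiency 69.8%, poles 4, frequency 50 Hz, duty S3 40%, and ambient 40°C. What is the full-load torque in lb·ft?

3.5 lb·ft

P_in = √3·V·I·cosφ = 1.732 × 380 × 1.94 × 0.836 = 1067 W
P_out = η·P_in = 0.698 × 1067 = 745 W
n = n_s = 120×50/4 = 1500 rpm (synchronous)
ω = 2π×1500/60 = 157.1 rad/s
τ = P_out/ω = 745/157.1 = 4.742 N·m
In lb·ft: 4.742/1.356 = 3.5 lb·ft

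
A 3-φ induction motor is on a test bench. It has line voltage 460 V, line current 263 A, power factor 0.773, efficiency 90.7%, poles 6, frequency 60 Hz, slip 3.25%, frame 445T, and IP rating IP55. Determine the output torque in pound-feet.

891 lb·ft

P_in = √3·V·I·cosφ = 1.732 × 460 × 263 × 0.773 = 161972 W
P_out = η·P_in = 0.907 × 161972 = 146909 W
n_s = 120×60/6 = 1200 rpm; n = 1200×(1−0.0325) = 1161 rpm
ω = 2π×1161/60 = 121.6 rad/s
τ = P_out/ω = 146909/121.6 = 1208 N·m
In lb·ft: 1208/1.356 = 891 lb·ft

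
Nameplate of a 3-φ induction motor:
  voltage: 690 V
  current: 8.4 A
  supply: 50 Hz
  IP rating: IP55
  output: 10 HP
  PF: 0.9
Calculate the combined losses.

P_in = √3·V·I·cosφ = 1.732×690×8.4×0.9 = 9035 W
P_out = 10×746 = 7460 W
Losses = P_in − P_out = 9035 − 7460 = 1575 W

1.58 kW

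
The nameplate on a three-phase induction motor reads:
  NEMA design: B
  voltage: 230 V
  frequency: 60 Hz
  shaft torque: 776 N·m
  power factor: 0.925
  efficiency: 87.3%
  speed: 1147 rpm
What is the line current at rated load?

ω = 2π×1147/60 = 120.1 rad/s; P_out = τω = 776 × 120.1 = 93198 W
P_in = P_out / η = 93198 / 0.873 = 106756 W
I_L = P_in / (√3·V_L·cosφ) = 106756 / (1.732 × 230 × 0.925) = 290 A

290 A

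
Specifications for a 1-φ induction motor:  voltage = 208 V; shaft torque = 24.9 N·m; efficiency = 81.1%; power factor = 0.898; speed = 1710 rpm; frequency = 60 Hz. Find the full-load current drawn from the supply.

29.4 A

ω = 2π×1710/60 = 179.1 rad/s; P_out = τω = 24.9 × 179.1 = 4460 W
P_in = P_out / η = 4460 / 0.811 = 5499 W
I = P_in / (V·cosφ) = 5499 / (208 × 0.898) = 29.4 A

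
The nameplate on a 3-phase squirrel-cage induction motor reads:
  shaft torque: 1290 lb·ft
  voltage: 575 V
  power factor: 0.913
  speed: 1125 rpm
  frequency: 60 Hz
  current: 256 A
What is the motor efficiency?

τ = 1290 lb·ft × 1.356 = 1749 N·m
ω = 2π × 1125/60 = 117.8 rad/s; P_out = τω = 1749 × 117.8 = 206032 W
P_in = √3·V_L·I_L·cosφ = 1.732 × 575 × 256 × 0.913 = 232770 W
η = P_out / P_in = 206032 / 232770 = 0.885 = 88.5%

88.5 %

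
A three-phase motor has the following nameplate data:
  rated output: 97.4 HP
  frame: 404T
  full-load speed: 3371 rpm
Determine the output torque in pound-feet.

152 lb·ft

P_out = 97.4 × 746 = 72660 W
ω = 2π × 3371/60 = 353 rad/s
τ = P_out/ω = 72660/353 = 205.8 N·m
In lb·ft: 205.8/1.356 = 152 lb·ft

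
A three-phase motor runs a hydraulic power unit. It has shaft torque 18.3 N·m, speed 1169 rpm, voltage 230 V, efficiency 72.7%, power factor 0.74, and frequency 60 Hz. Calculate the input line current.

10.5 A

ω = 2π×1169/60 = 122.4 rad/s; P_out = τω = 18.3 × 122.4 = 2240 W
P_in = P_out / η = 2240 / 0.727 = 3081 W
I_L = P_in / (√3·V_L·cosφ) = 3081 / (1.732 × 230 × 0.74) = 10.5 A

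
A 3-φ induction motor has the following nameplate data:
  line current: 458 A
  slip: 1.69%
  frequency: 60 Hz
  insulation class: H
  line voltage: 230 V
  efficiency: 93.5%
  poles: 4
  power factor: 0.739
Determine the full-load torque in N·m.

P_in = √3·V·I·cosφ = 1.732 × 230 × 458 × 0.739 = 134830 W
P_out = η·P_in = 0.935 × 134830 = 126066 W
n_s = 120×60/4 = 1800 rpm; n = 1800×(1−0.0169) = 1770 rpm
ω = 2π×1770/60 = 185.4 rad/s
τ = P_out/ω = 126066/185.4 = 680 N·m

680 N·m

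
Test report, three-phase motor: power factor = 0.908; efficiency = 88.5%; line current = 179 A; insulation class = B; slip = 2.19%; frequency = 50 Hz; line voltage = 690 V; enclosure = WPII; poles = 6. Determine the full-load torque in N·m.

P_in = √3·V·I·cosφ = 1.732 × 690 × 179 × 0.908 = 194239 W
P_out = η·P_in = 0.885 × 194239 = 171902 W
n_s = 120×50/6 = 1000 rpm; n = 1000×(1−0.0219) = 978 rpm
ω = 2π×978/60 = 102.4 rad/s
τ = P_out/ω = 171902/102.4 = 1680 N·m

1680 N·m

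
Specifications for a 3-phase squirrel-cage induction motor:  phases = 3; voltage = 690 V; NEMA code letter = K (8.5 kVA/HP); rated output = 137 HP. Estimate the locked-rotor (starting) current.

S_LR = 8.5 × 137 = 1164.5 kVA
I_LR = S_LR/(√3·V_L) = 1164500/(1.732×690) = 974 A

974 A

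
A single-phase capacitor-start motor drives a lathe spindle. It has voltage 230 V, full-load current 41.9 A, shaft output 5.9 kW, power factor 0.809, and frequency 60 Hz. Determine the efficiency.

75.7 %

P_out = 5.9 kW = 5900 W
P_in = V·I·cosφ = 230 × 41.9 × 0.809 = 7796 W
η = P_out / P_in = 5900 / 7796 = 0.757 = 75.7%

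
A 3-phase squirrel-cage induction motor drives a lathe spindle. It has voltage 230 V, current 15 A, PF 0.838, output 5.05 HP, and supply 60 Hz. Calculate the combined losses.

P_in = √3·V·I·cosφ = 1.732×230×15×0.838 = 5007 W
P_out = 5.05×746 = 3767 W
Losses = P_in − P_out = 5007 − 3767 = 1240 W

1240 W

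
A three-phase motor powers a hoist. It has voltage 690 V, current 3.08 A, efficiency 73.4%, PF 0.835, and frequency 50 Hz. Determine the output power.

P_in = √3·V·I·cosφ = 1.732 × 690 × 3.08 × 0.835 = 3074 W
P_out = η·P_in = 0.734 × 3074 = 2256 W

2.26 kW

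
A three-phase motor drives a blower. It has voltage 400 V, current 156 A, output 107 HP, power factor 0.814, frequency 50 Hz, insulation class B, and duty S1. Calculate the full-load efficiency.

90.7 %

P_out = 107 × 746 = 79822 W
P_in = √3·V_L·I_L·cosφ = 1.732 × 400 × 156 × 0.814 = 87975 W
η = P_out / P_in = 79822 / 87975 = 0.907 = 90.7%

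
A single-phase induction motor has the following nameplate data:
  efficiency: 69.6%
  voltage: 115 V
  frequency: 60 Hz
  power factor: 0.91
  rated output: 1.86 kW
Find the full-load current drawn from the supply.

25.5 A

P_out = 1.86 kW = 1860 W
P_in = P_out / η = 1860 / 0.696 = 2672 W
I = P_in / (V·cosφ) = 2672 / (115 × 0.91) = 25.5 A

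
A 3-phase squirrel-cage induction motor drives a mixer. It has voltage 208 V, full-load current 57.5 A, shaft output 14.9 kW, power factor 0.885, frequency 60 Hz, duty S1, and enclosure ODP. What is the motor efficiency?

81.3 %

P_out = 14.9 kW = 14900 W
P_in = √3·V_L·I_L·cosφ = 1.732 × 208 × 57.5 × 0.885 = 18333 W
η = P_out / P_in = 14900 / 18333 = 0.813 = 81.3%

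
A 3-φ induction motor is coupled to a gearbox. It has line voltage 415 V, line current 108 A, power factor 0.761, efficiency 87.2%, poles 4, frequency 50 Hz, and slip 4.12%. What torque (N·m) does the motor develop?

342 N·m

P_in = √3·V·I·cosφ = 1.732 × 415 × 108 × 0.761 = 59075 W
P_out = η·P_in = 0.872 × 59075 = 51513 W
n_s = 120×50/4 = 1500 rpm; n = 1500×(1−0.0412) = 1438 rpm
ω = 2π×1438/60 = 150.6 rad/s
τ = P_out/ω = 51513/150.6 = 342 N·m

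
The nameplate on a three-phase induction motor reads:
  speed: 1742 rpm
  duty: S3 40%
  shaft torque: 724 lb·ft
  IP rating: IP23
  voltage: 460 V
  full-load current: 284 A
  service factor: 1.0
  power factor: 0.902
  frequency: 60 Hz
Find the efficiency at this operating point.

τ = 724 lb·ft × 1.356 = 981.7 N·m
ω = 2π × 1742/60 = 182.4 rad/s; P_out = τω = 981.7 × 182.4 = 179062 W
P_in = √3·V_L·I_L·cosφ = 1.732 × 460 × 284 × 0.902 = 204094 W
η = P_out / P_in = 179062 / 204094 = 0.877 = 87.7%

87.7 %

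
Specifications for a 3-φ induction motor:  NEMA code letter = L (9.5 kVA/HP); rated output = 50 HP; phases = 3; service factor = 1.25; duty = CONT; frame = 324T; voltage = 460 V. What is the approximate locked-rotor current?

S_LR = 9.5 × 50 = 475 kVA
I_LR = S_LR/(√3·V_L) = 475000/(1.732×460) = 596 A

596 A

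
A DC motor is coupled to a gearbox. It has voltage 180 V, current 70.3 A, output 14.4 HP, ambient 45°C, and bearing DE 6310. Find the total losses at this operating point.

1910 W

P_in = V·I = 180×70.3 = 12654 W
P_out = 14.4×746 = 10742 W
Losses = P_in − P_out = 12654 − 10742 = 1912 W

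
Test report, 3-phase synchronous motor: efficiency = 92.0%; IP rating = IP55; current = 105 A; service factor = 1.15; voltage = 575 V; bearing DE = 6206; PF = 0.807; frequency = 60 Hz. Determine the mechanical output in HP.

P_in = √3·V·I·cosφ = 1.732 × 575 × 105 × 0.807 = 84388 W
P_out = η·P_in = 0.92 × 84388 = 77637 W
= 77637/746 = 104 HP

104 HP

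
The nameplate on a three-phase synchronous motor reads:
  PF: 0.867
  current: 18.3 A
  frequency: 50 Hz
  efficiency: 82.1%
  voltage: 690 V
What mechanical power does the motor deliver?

P_in = √3·V·I·cosφ = 1.732 × 690 × 18.3 × 0.867 = 18961 W
P_out = η·P_in = 0.821 × 18961 = 15567 W

15.6 kW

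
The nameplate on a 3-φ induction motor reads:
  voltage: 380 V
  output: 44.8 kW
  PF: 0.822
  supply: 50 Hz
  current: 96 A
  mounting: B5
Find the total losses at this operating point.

P_in = √3·V·I·cosφ = 1.732×380×96×0.822 = 51937 W
P_out = 44800 W
Losses = P_in − P_out = 51937 − 44800 = 7137 W

7.14 kW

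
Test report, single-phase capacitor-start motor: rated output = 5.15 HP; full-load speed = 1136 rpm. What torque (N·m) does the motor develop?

32.3 N·m

P_out = 5.15 × 746 = 3842 W
ω = 2π × 1136/60 = 119 rad/s
τ = P_out/ω = 3842/119 = 32.3 N·m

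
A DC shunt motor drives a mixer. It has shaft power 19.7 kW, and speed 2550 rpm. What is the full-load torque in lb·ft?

ω = 2π × 2550/60 = 267 rad/s
τ = P/ω = 19700/267 = 73.78 N·m
In lb·ft: 73.78/1.356 = 54.4 lb·ft

54.4 lb·ft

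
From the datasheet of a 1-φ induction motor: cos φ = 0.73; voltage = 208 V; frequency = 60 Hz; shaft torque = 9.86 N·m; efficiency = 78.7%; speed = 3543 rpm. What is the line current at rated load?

ω = 2π×3543/60 = 371 rad/s; P_out = τω = 9.86 × 371 = 3658 W
P_in = P_out / η = 3658 / 0.787 = 4648 W
I = P_in / (V·cosφ) = 4648 / (208 × 0.73) = 30.6 A

30.6 A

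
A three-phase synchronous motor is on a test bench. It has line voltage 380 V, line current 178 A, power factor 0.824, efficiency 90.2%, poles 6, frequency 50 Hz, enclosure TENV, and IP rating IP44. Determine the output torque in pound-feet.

P_in = √3·V·I·cosφ = 1.732 × 380 × 178 × 0.824 = 96534 W
P_out = η·P_in = 0.902 × 96534 = 87074 W
n = n_s = 120×50/6 = 1000 rpm (synchronous)
ω = 2π×1000/60 = 104.7 rad/s
τ = P_out/ω = 87074/104.7 = 831.7 N·m
In lb·ft: 831.7/1.356 = 613 lb·ft

613 lb·ft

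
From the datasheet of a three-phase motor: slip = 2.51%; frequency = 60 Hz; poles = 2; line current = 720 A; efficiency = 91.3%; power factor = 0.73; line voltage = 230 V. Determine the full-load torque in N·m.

520 N·m

P_in = √3·V·I·cosφ = 1.732 × 230 × 720 × 0.73 = 209378 W
P_out = η·P_in = 0.913 × 209378 = 191162 W
n_s = 120×60/2 = 3600 rpm; n = 3600×(1−0.0251) = 3510 rpm
ω = 2π×3510/60 = 367.6 rad/s
τ = P_out/ω = 191162/367.6 = 520 N·m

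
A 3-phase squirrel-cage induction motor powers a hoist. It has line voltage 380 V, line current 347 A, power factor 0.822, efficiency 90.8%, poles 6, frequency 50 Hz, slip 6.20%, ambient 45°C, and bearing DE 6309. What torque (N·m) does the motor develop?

P_in = √3·V·I·cosφ = 1.732 × 380 × 347 × 0.822 = 187730 W
P_out = η·P_in = 0.908 × 187730 = 170459 W
n_s = 120×50/6 = 1000 rpm; n = 1000×(1−0.062) = 938 rpm
ω = 2π×938/60 = 98.23 rad/s
τ = P_out/ω = 170459/98.23 = 1740 N·m

1740 N·m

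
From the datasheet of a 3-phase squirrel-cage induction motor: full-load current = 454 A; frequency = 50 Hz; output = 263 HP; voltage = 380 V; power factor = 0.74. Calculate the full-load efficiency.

88.7 %

P_out = 263 × 746 = 196198 W
P_in = √3·V_L·I_L·cosφ = 1.732 × 380 × 454 × 0.74 = 221115 W
η = P_out / P_in = 196198 / 221115 = 0.887 = 88.7%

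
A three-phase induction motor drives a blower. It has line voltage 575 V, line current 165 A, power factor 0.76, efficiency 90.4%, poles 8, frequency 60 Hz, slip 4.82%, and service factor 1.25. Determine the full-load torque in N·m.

1260 N·m

P_in = √3·V·I·cosφ = 1.732 × 575 × 165 × 0.76 = 124886 W
P_out = η·P_in = 0.904 × 124886 = 112897 W
n_s = 120×60/8 = 900 rpm; n = 900×(1−0.0482) = 857 rpm
ω = 2π×857/60 = 89.74 rad/s
τ = P_out/ω = 112897/89.74 = 1260 N·m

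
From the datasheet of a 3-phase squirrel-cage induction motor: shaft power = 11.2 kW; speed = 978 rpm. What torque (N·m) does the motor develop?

109 N·m

ω = 2π × 978/60 = 102.4 rad/s
τ = P/ω = 11200/102.4 = 109 N·m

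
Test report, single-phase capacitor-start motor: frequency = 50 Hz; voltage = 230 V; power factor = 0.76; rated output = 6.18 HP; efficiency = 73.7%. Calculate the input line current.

35.8 A

P_out = 6.18 × 746 = 4610 W
P_in = P_out / η = 4610 / 0.737 = 6255 W
I = P_in / (V·cosφ) = 6255 / (230 × 0.76) = 35.8 A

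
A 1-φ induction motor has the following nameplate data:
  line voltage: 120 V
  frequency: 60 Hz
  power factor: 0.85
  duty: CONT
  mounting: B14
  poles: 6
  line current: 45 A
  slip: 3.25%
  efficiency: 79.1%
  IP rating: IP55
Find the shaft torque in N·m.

P_in = V·I·cosφ = 120 × 45 × 0.85 = 4590 W
P_out = η·P_in = 0.791 × 4590 = 3631 W
n_s = 120×60/6 = 1200 rpm; n = 1200×(1−0.0325) = 1161 rpm
ω = 2π×1161/60 = 121.6 rad/s
τ = P_out/ω = 3631/121.6 = 29.9 N·m

29.9 N·m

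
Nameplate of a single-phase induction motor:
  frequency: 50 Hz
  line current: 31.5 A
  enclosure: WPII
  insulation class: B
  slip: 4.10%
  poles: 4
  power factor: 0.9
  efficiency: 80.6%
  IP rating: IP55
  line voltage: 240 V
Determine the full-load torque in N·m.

P_in = V·I·cosφ = 240 × 31.5 × 0.9 = 6804 W
P_out = η·P_in = 0.806 × 6804 = 5484 W
n_s = 120×50/4 = 1500 rpm; n = 1500×(1−0.041) = 1439 rpm
ω = 2π×1439/60 = 150.7 rad/s
τ = P_out/ω = 5484/150.7 = 36.4 N·m

36.4 N·m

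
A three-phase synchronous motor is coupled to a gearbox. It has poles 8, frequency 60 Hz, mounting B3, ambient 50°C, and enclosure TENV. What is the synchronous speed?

n_s = 120f/p = 120×60/8 = 900 rpm

900 rpm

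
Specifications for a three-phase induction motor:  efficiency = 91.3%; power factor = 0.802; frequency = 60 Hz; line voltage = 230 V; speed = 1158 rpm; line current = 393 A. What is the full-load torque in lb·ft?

P_in = √3·V·I·cosφ = 1.732 × 230 × 393 × 0.802 = 125557 W
P_out = η·P_in = 0.913 × 125557 = 114634 W
n = 1158 rpm
ω = 2π×1158/60 = 121.3 rad/s
τ = P_out/ω = 114634/121.3 = 945 N·m
In lb·ft: 945/1.356 = 697 lb·ft

697 lb·ft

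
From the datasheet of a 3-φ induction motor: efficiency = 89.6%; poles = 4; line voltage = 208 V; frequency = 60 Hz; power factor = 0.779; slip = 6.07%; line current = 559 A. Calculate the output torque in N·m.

794 N·m

P_in = √3·V·I·cosφ = 1.732 × 208 × 559 × 0.779 = 156877 W
P_out = η·P_in = 0.896 × 156877 = 140562 W
n_s = 120×60/4 = 1800 rpm; n = 1800×(1−0.0607) = 1691 rpm
ω = 2π×1691/60 = 177.1 rad/s
τ = P_out/ω = 140562/177.1 = 794 N·m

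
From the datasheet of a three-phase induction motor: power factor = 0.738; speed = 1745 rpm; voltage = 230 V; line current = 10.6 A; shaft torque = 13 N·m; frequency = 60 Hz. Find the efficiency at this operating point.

ω = 2π × 1745/60 = 182.7 rad/s; P_out = τω = 13 × 182.7 = 2375 W
P_in = √3·V_L·I_L·cosφ = 1.732 × 230 × 10.6 × 0.738 = 3116 W
η = P_out / P_in = 2375 / 3116 = 0.762 = 76.2%

76.2 %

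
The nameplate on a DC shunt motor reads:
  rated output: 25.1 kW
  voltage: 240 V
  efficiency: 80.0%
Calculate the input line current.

131 A

P_out = 25.1 kW = 25100 W
P_in = P_out / η = 25100 / 0.800 = 31375 W
I = P_in / V = 31375 / 240 = 131 A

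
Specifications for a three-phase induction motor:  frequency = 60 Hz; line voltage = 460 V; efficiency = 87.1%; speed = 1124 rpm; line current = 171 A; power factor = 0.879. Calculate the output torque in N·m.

886 N·m

P_in = √3·V·I·cosφ = 1.732 × 460 × 171 × 0.879 = 119754 W
P_out = η·P_in = 0.871 × 119754 = 104306 W
n = 1124 rpm
ω = 2π×1124/60 = 117.7 rad/s
τ = P_out/ω = 104306/117.7 = 886 N·m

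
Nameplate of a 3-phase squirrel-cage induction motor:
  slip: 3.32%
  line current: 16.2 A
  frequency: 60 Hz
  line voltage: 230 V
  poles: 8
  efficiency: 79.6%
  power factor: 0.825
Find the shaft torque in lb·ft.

P_in = √3·V·I·cosφ = 1.732 × 230 × 16.2 × 0.825 = 5324 W
P_out = η·P_in = 0.796 × 5324 = 4238 W
n_s = 120×60/8 = 900 rpm; n = 900×(1−0.0332) = 870 rpm
ω = 2π×870/60 = 91.11 rad/s
τ = P_out/ω = 4238/91.11 = 46.52 N·m
In lb·ft: 46.52/1.356 = 34.3 lb·ft

34.3 lb·ft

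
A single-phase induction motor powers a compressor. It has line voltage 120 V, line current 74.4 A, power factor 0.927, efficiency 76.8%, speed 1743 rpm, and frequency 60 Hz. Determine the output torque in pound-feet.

25.7 lb·ft

P_in = V·I·cosφ = 120 × 74.4 × 0.927 = 8276 W
P_out = η·P_in = 0.768 × 8276 = 6356 W
n = 1743 rpm
ω = 2π×1743/60 = 182.5 rad/s
τ = P_out/ω = 6356/182.5 = 34.83 N·m
In lb·ft: 34.83/1.356 = 25.7 lb·ft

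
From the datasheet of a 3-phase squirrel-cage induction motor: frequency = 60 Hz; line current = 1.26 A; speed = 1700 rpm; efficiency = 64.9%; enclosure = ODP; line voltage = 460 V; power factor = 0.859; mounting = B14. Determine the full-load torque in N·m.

P_in = √3·V·I·cosφ = 1.732 × 460 × 1.26 × 0.859 = 862 W
P_out = η·P_in = 0.649 × 862 = 559 W
n = 1700 rpm
ω = 2π×1700/60 = 178 rad/s
τ = P_out/ω = 559/178 = 3.14 N·m

3.14 N·m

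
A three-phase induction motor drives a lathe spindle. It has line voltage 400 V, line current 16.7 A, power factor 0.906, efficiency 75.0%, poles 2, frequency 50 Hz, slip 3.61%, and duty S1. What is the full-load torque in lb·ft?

19.1 lb·ft

P_in = √3·V·I·cosφ = 1.732 × 400 × 16.7 × 0.906 = 10482 W
P_out = η·P_in = 0.75 × 10482 = 7862 W
n_s = 120×50/2 = 3000 rpm; n = 3000×(1−0.0361) = 2892 rpm
ω = 2π×2892/60 = 302.8 rad/s
τ = P_out/ω = 7862/302.8 = 25.96 N·m
In lb·ft: 25.96/1.356 = 19.1 lb·ft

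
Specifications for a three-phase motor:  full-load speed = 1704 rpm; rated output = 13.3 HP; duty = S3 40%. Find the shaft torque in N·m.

55.6 N·m

P_out = 13.3 × 746 = 9922 W
ω = 2π × 1704/60 = 178.4 rad/s
τ = P_out/ω = 9922/178.4 = 55.6 N·m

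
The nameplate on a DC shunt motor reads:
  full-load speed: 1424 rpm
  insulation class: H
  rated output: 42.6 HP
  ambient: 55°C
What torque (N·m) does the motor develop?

213 N·m

P_out = 42.6 × 746 = 31780 W
ω = 2π × 1424/60 = 149.1 rad/s
τ = P_out/ω = 31780/149.1 = 213 N·m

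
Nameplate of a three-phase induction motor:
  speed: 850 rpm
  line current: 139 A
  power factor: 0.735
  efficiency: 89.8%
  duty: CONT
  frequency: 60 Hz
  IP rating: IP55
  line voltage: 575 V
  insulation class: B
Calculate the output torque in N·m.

1030 N·m

P_in = √3·V·I·cosφ = 1.732 × 575 × 139 × 0.735 = 101746 W
P_out = η·P_in = 0.898 × 101746 = 91368 W
n = 850 rpm
ω = 2π×850/60 = 89.01 rad/s
τ = P_out/ω = 91368/89.01 = 1030 N·m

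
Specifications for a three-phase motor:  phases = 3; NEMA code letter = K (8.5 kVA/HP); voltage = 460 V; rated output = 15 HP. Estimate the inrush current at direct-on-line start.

S_LR = 8.5 × 15 = 127.5 kVA
I_LR = S_LR/(√3·V_L) = 127500/(1.732×460) = 160 A

160 A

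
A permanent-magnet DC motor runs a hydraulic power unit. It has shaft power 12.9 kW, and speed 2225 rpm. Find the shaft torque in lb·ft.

ω = 2π × 2225/60 = 233 rad/s
τ = P/ω = 12900/233 = 55.36 N·m
In lb·ft: 55.36/1.356 = 40.8 lb·ft

40.8 lb·ft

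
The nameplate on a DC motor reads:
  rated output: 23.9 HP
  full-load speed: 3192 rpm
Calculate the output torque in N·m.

53.3 N·m

P_out = 23.9 × 746 = 17829 W
ω = 2π × 3192/60 = 334.3 rad/s
τ = P_out/ω = 17829/334.3 = 53.3 N·m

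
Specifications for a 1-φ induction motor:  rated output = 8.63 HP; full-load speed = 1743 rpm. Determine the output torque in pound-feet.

P_out = 8.63 × 746 = 6438 W
ω = 2π × 1743/60 = 182.5 rad/s
τ = P_out/ω = 6438/182.5 = 35.28 N·m
In lb·ft: 35.28/1.356 = 26 lb·ft

26 lb·ft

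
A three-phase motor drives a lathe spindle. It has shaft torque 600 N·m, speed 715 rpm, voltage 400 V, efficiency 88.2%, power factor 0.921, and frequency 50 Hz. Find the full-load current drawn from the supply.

ω = 2π×715/60 = 74.87 rad/s; P_out = τω = 600 × 74.87 = 44922 W
P_in = P_out / η = 44922 / 0.882 = 50932 W
I_L = P_in / (√3·V_L·cosφ) = 50932 / (1.732 × 400 × 0.921) = 79.8 A

79.8 A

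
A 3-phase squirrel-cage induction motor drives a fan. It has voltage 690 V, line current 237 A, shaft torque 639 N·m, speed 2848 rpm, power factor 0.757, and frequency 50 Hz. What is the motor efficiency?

88.9 %

ω = 2π × 2848/60 = 298.2 rad/s; P_out = τω = 639 × 298.2 = 190550 W
P_in = √3·V_L·I_L·cosφ = 1.732 × 690 × 237 × 0.757 = 214408 W
η = P_out / P_in = 190550 / 214408 = 0.889 = 88.9%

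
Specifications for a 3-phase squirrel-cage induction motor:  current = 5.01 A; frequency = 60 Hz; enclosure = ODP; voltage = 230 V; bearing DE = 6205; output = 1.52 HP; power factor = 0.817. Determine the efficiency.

P_out = 1.52 × 746 = 1134 W
P_in = √3·V_L·I_L·cosφ = 1.732 × 230 × 5.01 × 0.817 = 1631 W
η = P_out / P_in = 1134 / 1631 = 0.695 = 69.5%

69.5 %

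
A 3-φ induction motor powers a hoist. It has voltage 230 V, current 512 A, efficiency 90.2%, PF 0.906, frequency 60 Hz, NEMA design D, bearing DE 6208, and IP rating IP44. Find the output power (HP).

P_in = √3·V·I·cosφ = 1.732 × 230 × 512 × 0.906 = 184788 W
P_out = η·P_in = 0.902 × 184788 = 166679 W
= 166679/746 = 223 HP

223 HP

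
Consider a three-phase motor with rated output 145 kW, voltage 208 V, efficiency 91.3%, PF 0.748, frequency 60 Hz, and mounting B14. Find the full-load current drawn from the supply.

P_out = 145 kW = 145000 W
P_in = P_out / η = 145000 / 0.913 = 158817 W
I_L = P_in / (√3·V_L·cosφ) = 158817 / (1.732 × 208 × 0.748) = 589 A

589 A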